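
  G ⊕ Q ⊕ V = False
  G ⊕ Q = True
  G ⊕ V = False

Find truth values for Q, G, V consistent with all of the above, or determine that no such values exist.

Q=F, G=T, V=T

G ⊕ Q ⊕ V = T ⊕ F ⊕ T = False ✓
G ⊕ Q = T ⊕ F = True ✓
G ⊕ V = T ⊕ T = False ✓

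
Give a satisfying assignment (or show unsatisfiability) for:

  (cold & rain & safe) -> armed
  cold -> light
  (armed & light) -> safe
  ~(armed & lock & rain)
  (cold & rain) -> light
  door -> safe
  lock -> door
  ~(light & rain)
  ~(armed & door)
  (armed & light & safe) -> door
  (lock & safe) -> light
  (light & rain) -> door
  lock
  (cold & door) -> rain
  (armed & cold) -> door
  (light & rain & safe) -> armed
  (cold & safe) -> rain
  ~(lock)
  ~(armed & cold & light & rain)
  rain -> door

Unsatisfiable

Case lock = True:
  Clause (~lock) is falsified — contradiction.
Case lock = False:
  Clause (lock) is falsified — contradiction.
Both cases fail, so the formula is unsatisfiable.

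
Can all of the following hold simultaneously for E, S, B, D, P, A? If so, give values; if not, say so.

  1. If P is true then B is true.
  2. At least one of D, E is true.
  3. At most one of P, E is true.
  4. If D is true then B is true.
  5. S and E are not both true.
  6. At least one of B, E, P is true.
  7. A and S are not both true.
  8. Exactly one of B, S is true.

E: True, S: False, B: True, D: False, P: False, A: True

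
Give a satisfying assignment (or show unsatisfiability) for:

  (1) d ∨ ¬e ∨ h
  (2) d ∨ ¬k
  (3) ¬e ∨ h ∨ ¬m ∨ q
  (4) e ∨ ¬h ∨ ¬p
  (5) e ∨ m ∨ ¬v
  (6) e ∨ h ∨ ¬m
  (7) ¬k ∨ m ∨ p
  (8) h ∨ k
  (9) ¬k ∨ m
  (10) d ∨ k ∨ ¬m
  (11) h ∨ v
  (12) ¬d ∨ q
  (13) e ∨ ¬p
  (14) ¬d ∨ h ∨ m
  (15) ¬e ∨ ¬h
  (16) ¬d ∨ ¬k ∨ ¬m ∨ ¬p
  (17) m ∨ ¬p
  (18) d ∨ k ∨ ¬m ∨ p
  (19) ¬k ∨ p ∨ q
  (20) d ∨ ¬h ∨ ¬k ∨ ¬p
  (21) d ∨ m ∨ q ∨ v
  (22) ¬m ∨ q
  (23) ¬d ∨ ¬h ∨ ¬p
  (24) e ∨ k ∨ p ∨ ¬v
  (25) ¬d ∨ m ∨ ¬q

h = True; e = False; k = False; p = False; v = False; q = True; m = True; d = True

Set h = True.
  then (¬e ∨ ¬h) forces e = False.
  then (e ∨ ¬h ∨ ¬p) forces p = False.
Set k = False.
  then (e ∨ k ∨ p ∨ ¬v) forces v = False.
Try q = False:
  (¬d ∨ q) forces d = False.
  (d ∨ k ∨ ¬m) forces m = False.
  clause (d ∨ m ∨ q ∨ v) is falsified — backtrack.
So q = True.
Set m = True.
  then (d ∨ k ∨ ¬m) forces d = True.
All clauses satisfied.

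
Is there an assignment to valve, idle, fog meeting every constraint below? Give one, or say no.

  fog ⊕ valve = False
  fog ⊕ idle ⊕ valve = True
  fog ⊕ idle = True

valve = False, idle = True, fog = False

fog ⊕ valve = F ⊕ F = False ✓
fog ⊕ idle ⊕ valve = F ⊕ T ⊕ F = True ✓
fog ⊕ idle = F ⊕ T = True ✓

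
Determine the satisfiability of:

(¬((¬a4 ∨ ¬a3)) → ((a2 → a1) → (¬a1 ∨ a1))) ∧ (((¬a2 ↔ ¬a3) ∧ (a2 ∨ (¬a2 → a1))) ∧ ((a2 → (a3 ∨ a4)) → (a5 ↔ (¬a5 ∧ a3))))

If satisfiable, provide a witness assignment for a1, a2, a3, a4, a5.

a1 = True, a2 = False, a3 = False, a4 = True, a5 = False

  ¬((¬a4 ∨ ¬a3)) → ((a2 → a1) → (¬a1 ∨ a1)) = True
    ¬((¬a4 ∨ ¬a3)) = False
      ¬a4 ∨ ¬a3 = True
        ¬a4 = False
        ¬a3 = True
    (a2 → a1) → (¬a1 ∨ a1) = True
      a2 → a1 = True
      ¬a1 ∨ a1 = True
        ¬a1 = False
  ((¬a2 ↔ ¬a3) ∧ (a2 ∨ (¬a2 → a1))) ∧ ((a2 → (a3 ∨ a4)) → (a5 ↔ (¬a5 ∧ a3))) = True
    (¬a2 ↔ ¬a3) ∧ (a2 ∨ (¬a2 → a1)) = True
      ¬a2 ↔ ¬a3 = True
        ¬a2 = True
        ¬a3 = True
      a2 ∨ (¬a2 → a1) = True
        ¬a2 → a1 = True
          ¬a2 = True
    (a2 → (a3 ∨ a4)) → (a5 ↔ (¬a5 ∧ a3)) = True
      a2 → (a3 ∨ a4) = True
        a3 ∨ a4 = True
      a5 ↔ (¬a5 ∧ a3) = True
        ¬a5 ∧ a3 = False
          ¬a5 = True
Both conjuncts True, so the formula holds.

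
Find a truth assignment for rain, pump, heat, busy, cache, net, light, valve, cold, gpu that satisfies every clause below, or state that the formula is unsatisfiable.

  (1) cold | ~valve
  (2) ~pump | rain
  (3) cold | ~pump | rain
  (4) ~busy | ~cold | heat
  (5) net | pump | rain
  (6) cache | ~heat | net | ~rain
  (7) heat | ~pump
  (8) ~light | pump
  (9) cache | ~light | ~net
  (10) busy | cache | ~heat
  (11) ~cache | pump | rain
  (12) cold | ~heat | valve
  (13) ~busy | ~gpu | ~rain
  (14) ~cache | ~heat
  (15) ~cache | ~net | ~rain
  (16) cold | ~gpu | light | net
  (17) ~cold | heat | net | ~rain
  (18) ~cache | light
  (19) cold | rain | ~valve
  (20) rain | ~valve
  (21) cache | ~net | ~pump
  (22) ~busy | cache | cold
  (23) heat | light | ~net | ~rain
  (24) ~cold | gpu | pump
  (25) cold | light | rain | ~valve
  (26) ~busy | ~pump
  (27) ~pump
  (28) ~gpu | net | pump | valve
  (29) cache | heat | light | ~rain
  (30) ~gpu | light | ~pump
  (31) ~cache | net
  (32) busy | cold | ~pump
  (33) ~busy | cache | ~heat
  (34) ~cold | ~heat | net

Unit clause (~pump) forces pump = False.
In (~light | pump) only ~light is left, so light = False.
In (~cache | light) only ~cache is left, so cache = False.
Try rain = True:
  (cache | heat | light | ~rain) forces heat = True.
  (cache | ~heat | net | ~rain) forces net = True.
  (busy | cache | ~heat) forces busy = True.
  clause (~busy | cache | ~heat) is falsified — backtrack.
So rain = False.
  then (net | pump | rain) forces net = True.
  then (rain | ~valve) forces valve = False.
Set heat = False.
Set busy = False.
Set cold = False.
Set gpu = False.
All clauses satisfied.

rain=F, pump=F, heat=F, busy=F, cache=F, net=T, light=F, valve=F, cold=F, gpu=F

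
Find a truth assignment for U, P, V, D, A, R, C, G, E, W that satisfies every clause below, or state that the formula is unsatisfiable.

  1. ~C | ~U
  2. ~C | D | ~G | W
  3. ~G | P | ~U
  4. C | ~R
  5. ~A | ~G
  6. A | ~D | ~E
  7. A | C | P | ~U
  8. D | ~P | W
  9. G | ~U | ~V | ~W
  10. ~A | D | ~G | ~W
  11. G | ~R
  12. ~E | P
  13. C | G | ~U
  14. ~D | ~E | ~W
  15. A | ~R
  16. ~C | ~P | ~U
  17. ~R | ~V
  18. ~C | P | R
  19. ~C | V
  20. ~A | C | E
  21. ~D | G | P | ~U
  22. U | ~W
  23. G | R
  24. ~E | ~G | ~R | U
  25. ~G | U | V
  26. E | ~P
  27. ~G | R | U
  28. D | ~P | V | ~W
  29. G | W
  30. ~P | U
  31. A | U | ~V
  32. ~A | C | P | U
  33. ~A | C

Try U = False:
  (U | ~W) forces W = False.
  (G | W) forces G = True.
  (~A | ~G) forces A = False.
  (A | ~R) forces R = False.
  clause (~G | R | U) is falsified — backtrack.
So U = True.
  then (~C | ~U) forces C = False.
  then (C | ~R) forces R = False.
  then (C | G | ~U) forces G = True.
  then (~A | C) forces A = False.
  then (~G | P | ~U) forces P = True.
  then (E | ~P) forces E = True.
  then (A | ~D | ~E) forces D = False.
  then (D | ~P | W) forces W = True.
  then (D | ~P | V | ~W) forces V = True.
All clauses satisfied.

U=T; P=T; V=T; D=F; A=F; R=F; C=F; G=T; E=T; W=T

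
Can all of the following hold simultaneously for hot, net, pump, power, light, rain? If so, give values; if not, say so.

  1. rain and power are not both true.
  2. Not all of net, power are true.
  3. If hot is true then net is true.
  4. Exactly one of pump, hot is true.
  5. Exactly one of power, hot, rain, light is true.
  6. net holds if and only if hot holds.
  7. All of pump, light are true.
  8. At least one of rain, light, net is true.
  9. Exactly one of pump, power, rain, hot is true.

hot: False; net: False; pump: True; power: False; light: True; rain: False

  (1) rain=F, power=F — not both ✓
  (2) {net, power}: 0/2 true — not all ✓
  (3) hot=F ⇒ net: vacuous ✓
  (4) {pump, hot}: 1 true — exactly one ✓
  (5) {power, hot, rain, light}: 1 true — exactly one ✓
  (6) net=F, hot=F — same ✓
  (7) {pump, light}: all 2 true ✓
  (8) {rain, light, net}: 1 true — at least one ✓
  (9) {pump, power, rain, hot}: 1 true — exactly one ✓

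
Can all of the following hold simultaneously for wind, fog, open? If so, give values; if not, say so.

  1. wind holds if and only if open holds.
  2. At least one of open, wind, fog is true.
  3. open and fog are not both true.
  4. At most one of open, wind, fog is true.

wind: False, fog: True, open: False

  (1) wind=F, open=F — same ✓
  (2) {open, wind, fog}: 1 true — at least one ✓
  (3) open=F, fog=T — not both ✓
  (4) {open, wind, fog}: 1 true — at most one ✓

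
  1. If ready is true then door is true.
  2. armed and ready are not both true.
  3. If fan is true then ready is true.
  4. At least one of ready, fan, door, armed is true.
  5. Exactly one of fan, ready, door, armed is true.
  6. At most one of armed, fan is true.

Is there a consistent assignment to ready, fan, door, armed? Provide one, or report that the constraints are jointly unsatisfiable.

ready = False, fan = False, door = False, armed = True

  (1) ready=F ⇒ door: vacuous ✓
  (2) armed=T, ready=F — not both ✓
  (3) fan=F ⇒ ready: vacuous ✓
  (4) {ready, fan, door, armed}: 1 true — at least one ✓
  (5) {fan, ready, door, armed}: 1 true — exactly one ✓
  (6) {armed, fan}: 1 true — at most one ✓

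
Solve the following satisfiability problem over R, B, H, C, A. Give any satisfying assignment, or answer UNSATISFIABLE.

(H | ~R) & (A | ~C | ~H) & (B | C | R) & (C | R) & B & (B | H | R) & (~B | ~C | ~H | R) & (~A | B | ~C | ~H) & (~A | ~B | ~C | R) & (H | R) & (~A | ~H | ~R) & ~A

R = True, B = True, H = True, C = False, A = False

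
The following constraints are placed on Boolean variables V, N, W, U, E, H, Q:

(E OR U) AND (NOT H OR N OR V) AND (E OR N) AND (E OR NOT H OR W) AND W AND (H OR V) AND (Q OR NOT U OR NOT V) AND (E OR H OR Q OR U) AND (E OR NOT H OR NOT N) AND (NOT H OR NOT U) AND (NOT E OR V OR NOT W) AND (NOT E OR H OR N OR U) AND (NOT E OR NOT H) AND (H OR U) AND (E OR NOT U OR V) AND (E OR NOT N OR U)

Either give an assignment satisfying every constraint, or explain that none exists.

V = True, N = False, W = True, U = True, E = True, H = False, Q = True

Unit clause (W) forces W = True.
Try V = False:
  (H OR V) forces H = True.
  (NOT H OR N OR V) forces N = True.
  (E OR NOT H OR NOT N) forces E = True.
  clause (NOT E OR V OR NOT W) is falsified — backtrack.
So V = True.
Set N = False.
  then (E OR N) forces E = True.
  then (NOT E OR NOT H) forces H = False.
  then (H OR U) forces U = True.
  then (Q OR NOT U OR NOT V) forces Q = True.
All clauses satisfied.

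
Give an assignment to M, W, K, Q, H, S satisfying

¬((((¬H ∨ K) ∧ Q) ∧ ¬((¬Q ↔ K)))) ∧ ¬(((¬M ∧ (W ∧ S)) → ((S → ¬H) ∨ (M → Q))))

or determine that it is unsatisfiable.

No satisfying assignment exists.

The conjunct ¬(((¬M ∧ (W ∧ S)) → ((S → ¬H) ∨ (M → Q)))) is unsatisfiable on its own:
  M = True: this becomes ¬((False → ((S → ¬H) ∨ Q))) = False.
  M = False: this becomes ¬(((W ∧ S) → True)) = False.
So the whole conjunction is unsatisfiable.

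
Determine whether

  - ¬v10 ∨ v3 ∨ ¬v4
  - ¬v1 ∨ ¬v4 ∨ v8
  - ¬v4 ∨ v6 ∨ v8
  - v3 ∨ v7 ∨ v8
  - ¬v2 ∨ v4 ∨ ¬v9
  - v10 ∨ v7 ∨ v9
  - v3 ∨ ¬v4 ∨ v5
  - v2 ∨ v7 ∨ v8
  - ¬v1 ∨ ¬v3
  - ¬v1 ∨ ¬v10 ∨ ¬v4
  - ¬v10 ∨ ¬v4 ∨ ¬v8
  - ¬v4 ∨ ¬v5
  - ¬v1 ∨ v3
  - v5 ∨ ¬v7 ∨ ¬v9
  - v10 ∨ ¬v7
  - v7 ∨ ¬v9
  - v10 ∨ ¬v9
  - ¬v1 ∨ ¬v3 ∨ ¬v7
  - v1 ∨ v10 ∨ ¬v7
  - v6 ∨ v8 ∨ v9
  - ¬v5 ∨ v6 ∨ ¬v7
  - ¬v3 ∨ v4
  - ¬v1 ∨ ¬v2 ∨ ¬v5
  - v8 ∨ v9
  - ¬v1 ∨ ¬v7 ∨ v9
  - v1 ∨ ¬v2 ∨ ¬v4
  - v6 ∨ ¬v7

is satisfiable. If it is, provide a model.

v1=F, v2=T, v3=F, v4=F, v5=F, v6=T, v7=F, v8=T, v9=F, v10=T

Set v1 = False.
Set v2 = True.
  then (v1 ∨ ¬v2 ∨ ¬v4) forces v4 = False.
  then (¬v2 ∨ v4 ∨ ¬v9) forces v9 = False.
  then (¬v3 ∨ v4) forces v3 = False.
  then (v8 ∨ v9) forces v8 = True.
Set v5 = False.
Set v6 = True.
Set v7 = False.
  then (v10 ∨ v7 ∨ v9) forces v10 = True.
All clauses satisfied.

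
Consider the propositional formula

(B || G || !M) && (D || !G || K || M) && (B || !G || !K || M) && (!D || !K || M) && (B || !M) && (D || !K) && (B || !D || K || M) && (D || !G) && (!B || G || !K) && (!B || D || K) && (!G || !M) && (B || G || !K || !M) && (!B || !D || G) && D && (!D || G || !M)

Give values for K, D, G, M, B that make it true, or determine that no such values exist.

K: False; D: True; G: True; M: False; B: True

Unit clause (D) forces D = True.
Try K = True:
  (!D || !K || M) forces M = True.
  (B || !M) forces B = True.
  (!B || G || !K) forces G = True.
  clause (!G || !M) is falsified — backtrack.
So K = False.
Set G = True.
  then (!G || !M) forces M = False.
  then (B || !D || K || M) forces B = True.
All clauses satisfied.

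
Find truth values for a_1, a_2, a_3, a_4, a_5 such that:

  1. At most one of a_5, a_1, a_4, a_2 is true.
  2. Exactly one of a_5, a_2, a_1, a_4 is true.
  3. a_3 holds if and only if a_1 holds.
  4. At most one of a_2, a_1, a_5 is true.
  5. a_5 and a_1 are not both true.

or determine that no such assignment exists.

a_1 = True; a_2 = False; a_3 = True; a_4 = False; a_5 = False

  (1) {a_5, a_1, a_4, a_2}: 1 true — at most one ✓
  (2) {a_5, a_2, a_1, a_4}: 1 true — exactly one ✓
  (3) a_3=T, a_1=T — same ✓
  (4) {a_2, a_1, a_5}: 1 true — at most one ✓
  (5) a_5=F, a_1=T — not both ✓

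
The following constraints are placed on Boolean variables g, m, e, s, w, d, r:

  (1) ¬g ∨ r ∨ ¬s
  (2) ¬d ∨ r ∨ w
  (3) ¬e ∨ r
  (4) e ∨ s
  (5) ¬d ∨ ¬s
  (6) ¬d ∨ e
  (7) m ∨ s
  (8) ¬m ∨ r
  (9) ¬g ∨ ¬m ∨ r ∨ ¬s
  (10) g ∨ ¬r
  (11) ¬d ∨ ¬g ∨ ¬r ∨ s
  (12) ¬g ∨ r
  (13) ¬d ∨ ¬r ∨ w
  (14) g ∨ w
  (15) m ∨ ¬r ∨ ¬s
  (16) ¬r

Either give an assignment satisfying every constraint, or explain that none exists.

Unit clause (¬r) forces r = False.
In (¬e ∨ r) only ¬e is left, so e = False.
In (e ∨ s) only s is left, so s = True.
In (¬d ∨ ¬s) only ¬d is left, so d = False.
In (¬m ∨ r) only ¬m is left, so m = False.
In (¬g ∨ r) only ¬g is left, so g = False.
In (g ∨ w) only w is left, so w = True.
All clauses satisfied.

g: False, m: False, e: False, s: True, w: True, d: False, r: False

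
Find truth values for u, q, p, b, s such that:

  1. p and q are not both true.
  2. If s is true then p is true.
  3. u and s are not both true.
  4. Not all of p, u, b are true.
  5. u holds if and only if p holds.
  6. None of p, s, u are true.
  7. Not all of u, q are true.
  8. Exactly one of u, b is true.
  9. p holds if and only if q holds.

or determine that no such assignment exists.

u: False; q: False; p: False; b: True; s: False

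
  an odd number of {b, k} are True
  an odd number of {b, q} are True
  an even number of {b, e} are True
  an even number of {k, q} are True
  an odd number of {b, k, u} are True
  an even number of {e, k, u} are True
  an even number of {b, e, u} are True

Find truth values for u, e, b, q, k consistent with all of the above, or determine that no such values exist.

Adding constraints 3, 5, 6 mod 2: every variable appears an even number of times on the left, so the left side is 0.
But the right sides sum to 1 (mod 2). 0 ≠ 1 — the system is inconsistent.

UNSATISFIABLE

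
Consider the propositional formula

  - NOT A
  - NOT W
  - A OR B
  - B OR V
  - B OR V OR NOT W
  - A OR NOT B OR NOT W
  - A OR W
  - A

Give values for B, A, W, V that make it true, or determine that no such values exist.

UNSATISFIABLE

Case A = True:
  Clause (NOT A) is falsified — contradiction.
Case A = False:
  Clause (A) is falsified — contradiction.
Both cases fail, so the formula is unsatisfiable.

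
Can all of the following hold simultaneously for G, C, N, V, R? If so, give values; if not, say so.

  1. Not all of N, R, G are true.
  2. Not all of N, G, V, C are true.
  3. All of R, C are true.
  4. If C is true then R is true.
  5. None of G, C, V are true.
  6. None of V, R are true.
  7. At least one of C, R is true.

Case C = True:
  Constraint (5) is violated (C=T) — contradiction.
Case C = False:
  Constraint (3) is violated (C=F) — contradiction.
Both cases fail — unsatisfiable.

No satisfying assignment exists.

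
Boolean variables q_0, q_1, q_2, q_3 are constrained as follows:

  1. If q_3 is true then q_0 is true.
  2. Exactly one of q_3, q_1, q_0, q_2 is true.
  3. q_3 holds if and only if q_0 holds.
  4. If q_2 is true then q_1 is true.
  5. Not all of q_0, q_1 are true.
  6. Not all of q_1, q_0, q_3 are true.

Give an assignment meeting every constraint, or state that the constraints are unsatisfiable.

q_0: False; q_1: True; q_2: False; q_3: False

  (1) q_3=F ⇒ q_0: vacuous ✓
  (2) {q_3, q_1, q_0, q_2}: 1 true — exactly one ✓
  (3) q_3=F, q_0=F — same ✓
  (4) q_2=F ⇒ q_1: vacuous ✓
  (5) {q_0, q_1}: 1/2 true — not all ✓
  (6) {q_1, q_0, q_3}: 1/3 true — not all ✓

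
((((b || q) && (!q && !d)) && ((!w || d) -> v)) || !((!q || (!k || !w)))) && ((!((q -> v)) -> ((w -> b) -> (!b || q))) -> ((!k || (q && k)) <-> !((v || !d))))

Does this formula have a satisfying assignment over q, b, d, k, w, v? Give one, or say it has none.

q = False; b = True; d = False; k = True; w = True; v = False

  (((b || q) && (!q && !d)) && ((!w || d) -> v)) || !((!q || (!k || !w))) = True
    ((b || q) && (!q && !d)) && ((!w || d) -> v) = True
      (b || q) && (!q && !d) = True
        b || q = True
        !q && !d = True
          !q = True
          !d = True
      (!w || d) -> v = True
        !w || d = False
          !w = False
    !((!q || (!k || !w))) = False
      !q || (!k || !w) = True
        !q = True
        !k || !w = False
          !k = False
          !w = False
  (!((q -> v)) -> ((w -> b) -> (!b || q))) -> ((!k || (q && k)) <-> !((v || !d))) = True
    !((q -> v)) -> ((w -> b) -> (!b || q)) = True
      !((q -> v)) = False
        q -> v = True
      (w -> b) -> (!b || q) = False
        w -> b = True
        !b || q = False
          !b = False
    (!k || (q && k)) <-> !((v || !d)) = True
      !k || (q && k) = False
        !k = False
        q && k = False
      !((v || !d)) = False
        v || !d = True
          !d = True
Both conjuncts True, so the formula holds.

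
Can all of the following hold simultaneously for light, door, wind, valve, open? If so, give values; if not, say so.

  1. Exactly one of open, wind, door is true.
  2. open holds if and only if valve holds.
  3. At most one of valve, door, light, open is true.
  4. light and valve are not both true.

light=T, door=F, wind=T, valve=F, open=F

  (1) {open, wind, door}: 1 true — exactly one ✓
  (2) open=F, valve=F — same ✓
  (3) {valve, door, light, open}: 1 true — at most one ✓
  (4) light=T, valve=F — not both ✓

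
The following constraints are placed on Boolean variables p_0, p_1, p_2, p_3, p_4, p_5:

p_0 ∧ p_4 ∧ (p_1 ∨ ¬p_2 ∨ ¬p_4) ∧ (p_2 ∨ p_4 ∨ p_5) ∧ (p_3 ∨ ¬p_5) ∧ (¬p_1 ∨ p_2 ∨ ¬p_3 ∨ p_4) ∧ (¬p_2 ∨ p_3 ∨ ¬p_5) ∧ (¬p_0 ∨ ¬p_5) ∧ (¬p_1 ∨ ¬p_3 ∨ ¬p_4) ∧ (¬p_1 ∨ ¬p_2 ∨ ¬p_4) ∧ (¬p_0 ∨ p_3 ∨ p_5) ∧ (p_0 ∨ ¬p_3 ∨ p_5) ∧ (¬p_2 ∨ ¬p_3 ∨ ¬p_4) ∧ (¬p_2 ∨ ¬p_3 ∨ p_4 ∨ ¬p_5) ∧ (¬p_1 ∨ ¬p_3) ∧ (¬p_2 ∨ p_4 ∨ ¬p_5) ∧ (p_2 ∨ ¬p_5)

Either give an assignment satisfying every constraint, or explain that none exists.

Unit clause (p_0) forces p_0 = True.
Unit clause (p_4) forces p_4 = True.
In (¬p_0 ∨ ¬p_5) only ¬p_5 is left, so p_5 = False.
In (¬p_0 ∨ p_3 ∨ p_5) only p_3 is left, so p_3 = True.
In (¬p_2 ∨ ¬p_3 ∨ ¬p_4) only ¬p_2 is left, so p_2 = False.
In (¬p_1 ∨ ¬p_3) only ¬p_1 is left, so p_1 = False.
All clauses satisfied.

p_0 = True, p_1 = False, p_2 = False, p_3 = True, p_4 = True, p_5 = False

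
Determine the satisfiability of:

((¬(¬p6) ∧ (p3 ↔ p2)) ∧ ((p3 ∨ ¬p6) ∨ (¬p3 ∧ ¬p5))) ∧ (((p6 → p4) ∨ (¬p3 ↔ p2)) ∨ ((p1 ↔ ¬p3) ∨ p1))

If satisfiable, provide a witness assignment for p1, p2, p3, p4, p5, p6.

p1 = False; p2 = True; p3 = True; p4 = True; p5 = False; p6 = True

  (¬(¬p6) ∧ (p3 ↔ p2)) ∧ ((p3 ∨ ¬p6) ∨ (¬p3 ∧ ¬p5)) = True
    ¬(¬p6) ∧ (p3 ↔ p2) = True
      ¬(¬p6) = True
        ¬p6 = False
      p3 ↔ p2 = True
    (p3 ∨ ¬p6) ∨ (¬p3 ∧ ¬p5) = True
      p3 ∨ ¬p6 = True
        ¬p6 = False
      ¬p3 ∧ ¬p5 = False
        ¬p3 = False
        ¬p5 = True
  ((p6 → p4) ∨ (¬p3 ↔ p2)) ∨ ((p1 ↔ ¬p3) ∨ p1) = True
    (p6 → p4) ∨ (¬p3 ↔ p2) = True
      p6 → p4 = True
      ¬p3 ↔ p2 = False
        ¬p3 = False
    (p1 ↔ ¬p3) ∨ p1 = True
      p1 ↔ ¬p3 = True
        ¬p3 = False
Both conjuncts True, so the formula holds.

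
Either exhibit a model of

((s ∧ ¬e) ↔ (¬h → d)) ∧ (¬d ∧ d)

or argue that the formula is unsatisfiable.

Case d = True: the conjunct ¬d is False.
Case d = False: the conjunct d is False.
Both cases fail — unsatisfiable.

Unsatisfiable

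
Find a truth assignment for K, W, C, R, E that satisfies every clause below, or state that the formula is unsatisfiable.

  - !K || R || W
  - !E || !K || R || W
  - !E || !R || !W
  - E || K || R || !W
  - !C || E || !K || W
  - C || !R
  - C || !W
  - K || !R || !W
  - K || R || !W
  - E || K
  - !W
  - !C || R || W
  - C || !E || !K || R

K = False, W = False, C = False, R = False, E = True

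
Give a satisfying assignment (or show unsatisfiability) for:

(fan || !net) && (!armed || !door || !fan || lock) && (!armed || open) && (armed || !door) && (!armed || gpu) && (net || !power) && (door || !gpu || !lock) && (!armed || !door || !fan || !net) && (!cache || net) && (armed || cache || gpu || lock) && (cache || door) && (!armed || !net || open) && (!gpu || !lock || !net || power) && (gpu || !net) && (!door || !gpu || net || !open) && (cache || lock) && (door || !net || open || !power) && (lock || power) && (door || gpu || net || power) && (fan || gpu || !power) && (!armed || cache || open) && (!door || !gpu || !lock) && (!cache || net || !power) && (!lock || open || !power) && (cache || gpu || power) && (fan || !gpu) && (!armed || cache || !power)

fan = True, armed = True, cache = True, net = True, open = True, power = True, door = False, gpu = True, lock = False

Set fan = True.
Set armed = True.
  then (!armed || open) forces open = True.
  then (!armed || gpu) forces gpu = True.
Try cache = False:
  (cache || door) forces door = True.
  (!armed || !door || !fan || lock) forces lock = True.
  clause (!door || !gpu || !lock) is falsified — backtrack.
So cache = True.
  then (!cache || net) forces net = True.
  then (!armed || !door || !fan || !net) forces door = False.
  then (door || !gpu || !lock) forces lock = False.
  then (lock || power) forces power = True.
All clauses satisfied.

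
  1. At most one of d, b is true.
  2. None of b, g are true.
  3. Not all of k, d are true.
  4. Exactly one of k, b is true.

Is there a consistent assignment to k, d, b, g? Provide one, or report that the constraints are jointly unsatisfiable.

k = True, d = False, b = False, g = False

  (1) {d, b}: 0 true — at most one ✓
  (2) {b, g}: 0 true — none ✓
  (3) {k, d}: 1/2 true — not all ✓
  (4) {k, b}: 1 true — exactly one ✓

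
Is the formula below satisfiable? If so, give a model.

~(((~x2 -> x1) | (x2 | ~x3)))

x1: False, x2: False, x3: True

  ~(((~x2 -> x1) | (x2 | ~x3))) = True
    (~x2 -> x1) | (x2 | ~x3) = False
      ~x2 -> x1 = False
        ~x2 = True
      x2 | ~x3 = False
        ~x3 = False
The formula evaluates to True.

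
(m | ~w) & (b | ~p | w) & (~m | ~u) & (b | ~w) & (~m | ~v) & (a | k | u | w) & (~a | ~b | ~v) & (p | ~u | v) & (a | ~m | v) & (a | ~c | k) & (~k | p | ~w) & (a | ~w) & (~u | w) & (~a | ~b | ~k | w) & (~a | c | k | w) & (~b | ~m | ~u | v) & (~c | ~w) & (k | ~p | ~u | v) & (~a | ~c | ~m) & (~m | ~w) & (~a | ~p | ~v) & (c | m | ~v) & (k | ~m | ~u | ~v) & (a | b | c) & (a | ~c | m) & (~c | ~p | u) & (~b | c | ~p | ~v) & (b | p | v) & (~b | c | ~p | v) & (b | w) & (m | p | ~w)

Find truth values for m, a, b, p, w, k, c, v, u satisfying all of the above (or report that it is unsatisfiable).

Set m = False.
  then (m | ~w) forces w = False.
  then (~u | w) forces u = False.
  then (b | w) forces b = True.
Set a = False.
  then (a | k | u | w) forces k = True.
  then (a | ~c | m) forces c = False.
  then (c | m | ~v) forces v = False.
  then (~b | c | ~p | v) forces p = False.
All clauses satisfied.

m: False; a: False; b: True; p: False; w: False; k: True; c: False; v: False; u: False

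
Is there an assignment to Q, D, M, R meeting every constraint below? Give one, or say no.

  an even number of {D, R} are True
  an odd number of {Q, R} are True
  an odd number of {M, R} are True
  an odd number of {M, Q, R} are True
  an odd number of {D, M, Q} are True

Q=F; D=T; M=F; R=T

{D, R}: 2 true → even ✓
{Q, R}: 1 true → odd ✓
{M, R}: 1 true → odd ✓
{M, Q, R}: 1 true → odd ✓
{D, M, Q}: 1 true → odd ✓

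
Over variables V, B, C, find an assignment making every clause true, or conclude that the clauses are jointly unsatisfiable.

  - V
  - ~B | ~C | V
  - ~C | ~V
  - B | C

Unit clause (V) forces V = True.
In (~C | ~V) only ~C is left, so C = False.
In (B | C) only B is left, so B = True.
Check each clause:
  (V): V holds.
  (~B | ~C | V): ~C holds.
  (~C | ~V): ~C holds.
  (B | C): B holds.
All clauses satisfied.

V = True; B = True; C = False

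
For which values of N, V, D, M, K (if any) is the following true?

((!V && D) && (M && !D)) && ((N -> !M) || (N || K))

The formula is unsatisfiable.

Case D = True: the conjunct !D is False.
Case D = False: the conjunct D is False.
Both cases fail — unsatisfiable.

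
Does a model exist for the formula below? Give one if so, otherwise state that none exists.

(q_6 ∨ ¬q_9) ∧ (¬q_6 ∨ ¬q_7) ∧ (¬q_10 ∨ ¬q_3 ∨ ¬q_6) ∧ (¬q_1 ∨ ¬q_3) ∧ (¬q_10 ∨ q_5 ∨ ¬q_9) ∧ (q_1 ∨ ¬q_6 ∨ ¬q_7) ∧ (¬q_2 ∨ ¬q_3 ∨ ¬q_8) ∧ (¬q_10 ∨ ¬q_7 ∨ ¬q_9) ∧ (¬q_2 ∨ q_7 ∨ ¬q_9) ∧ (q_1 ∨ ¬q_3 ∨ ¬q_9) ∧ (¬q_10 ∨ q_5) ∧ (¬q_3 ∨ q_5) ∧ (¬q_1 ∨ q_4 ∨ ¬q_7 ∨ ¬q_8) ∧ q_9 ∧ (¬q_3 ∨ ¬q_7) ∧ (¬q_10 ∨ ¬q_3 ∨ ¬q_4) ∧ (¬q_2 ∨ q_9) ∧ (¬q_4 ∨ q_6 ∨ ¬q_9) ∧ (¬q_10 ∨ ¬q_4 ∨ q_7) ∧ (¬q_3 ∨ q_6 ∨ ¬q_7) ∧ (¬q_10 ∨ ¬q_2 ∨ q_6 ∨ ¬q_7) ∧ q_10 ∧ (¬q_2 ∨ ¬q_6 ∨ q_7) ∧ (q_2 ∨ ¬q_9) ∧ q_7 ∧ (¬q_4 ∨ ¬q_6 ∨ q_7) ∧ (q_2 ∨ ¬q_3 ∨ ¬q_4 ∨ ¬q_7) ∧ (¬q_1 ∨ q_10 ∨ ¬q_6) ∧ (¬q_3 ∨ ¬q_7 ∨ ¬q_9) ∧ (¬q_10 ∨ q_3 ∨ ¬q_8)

No satisfying assignment exists.

Case q_6 = True:
  (¬q_6 ∨ ¬q_7) forces q_7 = False.
  Clause (q_7) is falsified — contradiction.
Case q_6 = False:
  (q_6 ∨ ¬q_9) forces q_9 = False.
  Clause (q_9) is falsified — contradiction.
Both cases fail, so the formula is unsatisfiable.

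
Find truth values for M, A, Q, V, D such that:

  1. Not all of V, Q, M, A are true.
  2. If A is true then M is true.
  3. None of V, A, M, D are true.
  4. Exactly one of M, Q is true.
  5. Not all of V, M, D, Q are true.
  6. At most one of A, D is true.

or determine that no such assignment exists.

M = False, A = False, Q = True, V = False, D = False

  (1) {V, Q, M, A}: 1/4 true — not all ✓
  (2) A=F ⇒ M: vacuous ✓
  (3) {V, A, M, D}: 0 true — none ✓
  (4) {M, Q}: 1 true — exactly one ✓
  (5) {V, M, D, Q}: 1/4 true — not all ✓
  (6) {A, D}: 0 true — at most one ✓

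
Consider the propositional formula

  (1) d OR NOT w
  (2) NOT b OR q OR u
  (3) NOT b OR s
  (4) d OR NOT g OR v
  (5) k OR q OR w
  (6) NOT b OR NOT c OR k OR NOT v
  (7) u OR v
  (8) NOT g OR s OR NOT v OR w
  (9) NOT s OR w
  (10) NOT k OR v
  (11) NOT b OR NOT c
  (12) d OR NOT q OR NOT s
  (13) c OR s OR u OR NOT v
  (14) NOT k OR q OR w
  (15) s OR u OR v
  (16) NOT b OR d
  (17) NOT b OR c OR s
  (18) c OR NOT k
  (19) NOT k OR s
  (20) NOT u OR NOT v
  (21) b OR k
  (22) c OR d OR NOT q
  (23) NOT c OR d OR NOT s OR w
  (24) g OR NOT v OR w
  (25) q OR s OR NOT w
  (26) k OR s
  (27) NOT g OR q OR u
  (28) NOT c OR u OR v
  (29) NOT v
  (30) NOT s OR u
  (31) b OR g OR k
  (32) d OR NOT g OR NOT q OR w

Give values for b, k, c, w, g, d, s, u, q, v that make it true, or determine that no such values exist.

b: True; k: False; c: False; w: True; g: False; d: True; s: True; u: True; q: True; v: False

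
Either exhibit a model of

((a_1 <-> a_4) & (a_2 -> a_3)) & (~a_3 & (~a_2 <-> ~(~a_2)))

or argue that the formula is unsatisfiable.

Unsatisfiable

The conjunct ~a_2 <-> ~(~a_2) is unsatisfiable on its own:
  a_2=F: evaluates to False.
  a_2=T: evaluates to False.
So the whole conjunction is unsatisfiable.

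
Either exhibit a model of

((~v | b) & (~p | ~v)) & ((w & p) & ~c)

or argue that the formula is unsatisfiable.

w: True, c: False, p: True, b: False, v: False

  (~v | b) & (~p | ~v) = True
    ~v | b = True
      ~v = True
    ~p | ~v = True
      ~p = False
      ~v = True
  (w & p) & ~c = True
    w & p = True
    ~c = True
Both conjuncts True, so the formula holds.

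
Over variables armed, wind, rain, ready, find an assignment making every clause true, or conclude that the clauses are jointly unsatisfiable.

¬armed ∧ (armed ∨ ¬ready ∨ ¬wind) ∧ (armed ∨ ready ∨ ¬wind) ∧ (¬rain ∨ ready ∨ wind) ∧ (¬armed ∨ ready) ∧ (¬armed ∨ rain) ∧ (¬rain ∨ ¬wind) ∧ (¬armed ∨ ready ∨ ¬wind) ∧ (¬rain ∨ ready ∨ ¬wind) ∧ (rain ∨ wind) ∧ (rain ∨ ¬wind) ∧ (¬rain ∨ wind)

The formula is unsatisfiable.

Case wind = True:
  (¬armed) forces armed = False.
  (armed ∨ ¬ready ∨ ¬wind) forces ready = False.
  Clause (armed ∨ ready ∨ ¬wind) is falsified — contradiction.
Case wind = False:
  (¬armed) forces armed = False.
  (rain ∨ wind) forces rain = True.
  Clause (¬rain ∨ wind) is falsified — contradiction.
Both cases fail, so the formula is unsatisfiable.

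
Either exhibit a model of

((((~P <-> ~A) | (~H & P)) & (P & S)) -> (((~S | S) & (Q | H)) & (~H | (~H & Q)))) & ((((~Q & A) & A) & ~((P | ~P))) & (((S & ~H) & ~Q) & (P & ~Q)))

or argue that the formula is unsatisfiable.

The conjunct ~((P | ~P)) is unsatisfiable on its own:
  P=F: evaluates to False.
  P=T: evaluates to False.
So the whole conjunction is unsatisfiable.

Unsatisfiable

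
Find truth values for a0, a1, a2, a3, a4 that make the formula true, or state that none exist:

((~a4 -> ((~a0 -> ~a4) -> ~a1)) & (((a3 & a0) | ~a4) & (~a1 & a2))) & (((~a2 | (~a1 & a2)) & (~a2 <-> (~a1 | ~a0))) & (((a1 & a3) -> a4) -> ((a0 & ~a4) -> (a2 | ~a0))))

The formula is unsatisfiable.

Case a1 = True: the conjunct ~a1 is False.
Case a1 = False: the formula simplifies to (((a3 & a0) | ~a4) & a2) & (((~a2 | a2) & ~a2) & ((a0 & ~a4) -> (a2 | ~a0))).
  a2 = True: the conjunct ~a2 is False.
  a2 = False: the conjunct a2 is False.
Both cases fail — unsatisfiable.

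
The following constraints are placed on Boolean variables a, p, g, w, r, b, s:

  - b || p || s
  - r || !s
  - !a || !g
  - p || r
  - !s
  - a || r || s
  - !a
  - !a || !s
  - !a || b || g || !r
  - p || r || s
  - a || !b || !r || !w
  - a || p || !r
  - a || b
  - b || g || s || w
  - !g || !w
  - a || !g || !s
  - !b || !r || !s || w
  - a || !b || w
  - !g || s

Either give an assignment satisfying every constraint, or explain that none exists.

Unsatisfiable

Case a = True:
  Clause (!a) is falsified — contradiction.
Case a = False:
  (!s) forces s = False.
  (a || r || s) forces r = True.
  (a || p || !r) forces p = True.
  (a || b) forces b = True.
  (a || !b || !r || !w) forces w = False.
  Clause (a || !b || w) is falsified — contradiction.
Both cases fail, so the formula is unsatisfiable.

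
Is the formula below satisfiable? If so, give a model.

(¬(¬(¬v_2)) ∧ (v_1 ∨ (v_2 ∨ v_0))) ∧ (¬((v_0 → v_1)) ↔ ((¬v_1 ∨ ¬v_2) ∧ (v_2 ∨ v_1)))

Case v_2 = True: the conjunct ¬(¬(¬v_2)) becomes ¬(¬False) = False.
Case v_2 = False: the formula simplifies to (v_1 ∨ v_0) ∧ (¬((v_0 → v_1)) ↔ v_1).
  v_1 = True: the conjunct ¬((v_0 → v_1)) ↔ v_1 becomes ¬True ↔ True = False.
  v_1 = False: simplifies to v_0 ∧ ¬v_0.
    v_0 = True: the conjunct ¬v_0 is False.
    v_0 = False: the conjunct v_0 is False.
Both cases fail — unsatisfiable.

Unsatisfiable — no assignment works.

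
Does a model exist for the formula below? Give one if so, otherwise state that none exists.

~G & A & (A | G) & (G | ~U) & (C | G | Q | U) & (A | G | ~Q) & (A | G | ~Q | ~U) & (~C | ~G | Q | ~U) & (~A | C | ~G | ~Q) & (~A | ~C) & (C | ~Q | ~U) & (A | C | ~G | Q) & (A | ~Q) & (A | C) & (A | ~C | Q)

Unit clause (~G) forces G = False.
Unit clause (A) forces A = True.
In (G | ~U) only ~U is left, so U = False.
In (~A | ~C) only ~C is left, so C = False.
In (C | G | Q | U) only Q is left, so Q = True.
All clauses satisfied.

Q = True, G = False, U = False, A = True, C = False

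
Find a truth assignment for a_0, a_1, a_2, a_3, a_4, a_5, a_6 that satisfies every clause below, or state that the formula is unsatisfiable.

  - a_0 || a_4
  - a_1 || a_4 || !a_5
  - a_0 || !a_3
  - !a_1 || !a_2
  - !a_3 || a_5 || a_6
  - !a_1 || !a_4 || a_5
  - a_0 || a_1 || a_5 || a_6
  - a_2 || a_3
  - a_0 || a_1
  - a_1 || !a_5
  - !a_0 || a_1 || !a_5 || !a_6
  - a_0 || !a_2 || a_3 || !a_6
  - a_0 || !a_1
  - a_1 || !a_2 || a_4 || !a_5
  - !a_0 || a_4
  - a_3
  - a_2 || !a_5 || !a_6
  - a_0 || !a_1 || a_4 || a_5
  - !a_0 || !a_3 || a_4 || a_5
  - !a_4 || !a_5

a_0: True, a_1: False, a_2: True, a_3: True, a_4: True, a_5: False, a_6: True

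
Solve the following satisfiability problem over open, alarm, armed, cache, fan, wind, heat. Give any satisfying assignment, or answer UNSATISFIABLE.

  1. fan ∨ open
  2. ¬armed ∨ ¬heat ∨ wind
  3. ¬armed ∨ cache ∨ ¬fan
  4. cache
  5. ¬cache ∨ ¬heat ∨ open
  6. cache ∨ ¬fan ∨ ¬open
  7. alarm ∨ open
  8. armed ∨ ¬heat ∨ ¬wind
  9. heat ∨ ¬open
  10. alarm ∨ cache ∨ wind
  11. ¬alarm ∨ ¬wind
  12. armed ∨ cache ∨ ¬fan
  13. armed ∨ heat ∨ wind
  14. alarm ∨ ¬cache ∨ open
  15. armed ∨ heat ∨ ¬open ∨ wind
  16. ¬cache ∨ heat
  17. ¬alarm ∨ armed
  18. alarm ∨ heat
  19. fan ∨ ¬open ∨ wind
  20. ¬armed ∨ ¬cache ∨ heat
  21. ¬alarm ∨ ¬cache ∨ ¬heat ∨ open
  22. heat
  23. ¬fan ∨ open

Unit clause (cache) forces cache = True.
In (¬cache ∨ heat) only heat is left, so heat = True.
In (¬cache ∨ ¬heat ∨ open) only open is left, so open = True.
Set alarm = False.
Set armed = True.
  then (¬armed ∨ ¬heat ∨ wind) forces wind = True.
Set fan = False.
All clauses satisfied.

open=T; alarm=F; armed=T; cache=T; fan=F; wind=T; heat=T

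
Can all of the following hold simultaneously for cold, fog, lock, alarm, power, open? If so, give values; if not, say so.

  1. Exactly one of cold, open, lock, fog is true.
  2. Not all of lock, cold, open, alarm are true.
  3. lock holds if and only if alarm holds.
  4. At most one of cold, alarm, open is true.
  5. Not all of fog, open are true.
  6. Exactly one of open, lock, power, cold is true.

cold = False, fog = False, lock = False, alarm = False, power = False, open = True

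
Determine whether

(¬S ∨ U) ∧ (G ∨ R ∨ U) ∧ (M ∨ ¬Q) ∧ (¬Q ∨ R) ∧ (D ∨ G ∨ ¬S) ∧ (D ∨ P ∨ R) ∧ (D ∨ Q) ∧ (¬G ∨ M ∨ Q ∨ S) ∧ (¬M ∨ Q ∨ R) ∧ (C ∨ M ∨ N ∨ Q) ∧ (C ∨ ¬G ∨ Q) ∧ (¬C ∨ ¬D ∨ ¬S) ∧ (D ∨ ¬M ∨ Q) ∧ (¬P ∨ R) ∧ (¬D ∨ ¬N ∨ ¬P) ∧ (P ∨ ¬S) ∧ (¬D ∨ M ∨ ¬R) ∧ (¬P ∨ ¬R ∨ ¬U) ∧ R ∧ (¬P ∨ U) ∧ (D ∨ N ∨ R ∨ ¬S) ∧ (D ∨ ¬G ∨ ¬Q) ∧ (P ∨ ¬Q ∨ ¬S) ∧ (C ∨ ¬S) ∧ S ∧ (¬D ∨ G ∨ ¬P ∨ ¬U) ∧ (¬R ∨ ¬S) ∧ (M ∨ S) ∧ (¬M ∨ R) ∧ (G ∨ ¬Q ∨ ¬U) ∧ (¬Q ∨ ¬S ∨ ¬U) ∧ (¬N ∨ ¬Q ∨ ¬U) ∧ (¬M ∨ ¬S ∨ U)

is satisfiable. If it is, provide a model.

The formula is unsatisfiable.

Case R = True:
  (S) forces S = True.
  Clause (¬R ∨ ¬S) is falsified — contradiction.
Case R = False:
  Clause (R) is falsified — contradiction.
Both cases fail, so the formula is unsatisfiable.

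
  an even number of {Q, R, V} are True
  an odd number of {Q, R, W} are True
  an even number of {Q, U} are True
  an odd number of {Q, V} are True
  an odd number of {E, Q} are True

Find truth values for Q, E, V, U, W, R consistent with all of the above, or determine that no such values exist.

Q = True, E = False, V = False, U = True, W = True, R = True

{Q, R, V}: 2 true → even ✓
{Q, R, W}: 3 true → odd ✓
{Q, U}: 2 true → even ✓
{Q, V}: 1 true → odd ✓
{E, Q}: 1 true → odd ✓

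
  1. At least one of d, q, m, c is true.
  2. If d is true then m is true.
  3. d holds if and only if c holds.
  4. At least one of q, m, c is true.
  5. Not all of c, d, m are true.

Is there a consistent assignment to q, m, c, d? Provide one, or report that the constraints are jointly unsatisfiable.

q = True, m = True, c = False, d = False

  (1) {d, q, m, c}: 2 true — at least one ✓
  (2) d=F ⇒ m: vacuous ✓
  (3) d=F, c=F — same ✓
  (4) {q, m, c}: 2 true — at least one ✓
  (5) {c, d, m}: 1/3 true — not all ✓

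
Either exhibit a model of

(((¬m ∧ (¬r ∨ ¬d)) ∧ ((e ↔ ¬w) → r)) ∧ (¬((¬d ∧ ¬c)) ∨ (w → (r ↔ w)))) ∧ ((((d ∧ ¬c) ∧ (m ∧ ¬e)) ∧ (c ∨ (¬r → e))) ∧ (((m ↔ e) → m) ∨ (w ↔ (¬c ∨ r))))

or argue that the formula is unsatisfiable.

Unsatisfiable

Case m = True: the conjunct ¬m is False.
Case m = False: the conjunct m is False.
Both cases fail — unsatisfiable.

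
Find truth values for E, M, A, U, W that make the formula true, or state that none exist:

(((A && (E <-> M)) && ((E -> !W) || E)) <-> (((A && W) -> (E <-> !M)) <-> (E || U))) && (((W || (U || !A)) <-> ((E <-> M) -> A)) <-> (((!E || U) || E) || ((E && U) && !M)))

E = False; M = True; A = False; U = False; W = False

  ((A && (E <-> M)) && ((E -> !W) || E)) <-> (((A && W) -> (E <-> !M)) <-> (E || U)) = True
    (A && (E <-> M)) && ((E -> !W) || E) = False
      A && (E <-> M) = False
        E <-> M = False
      (E -> !W) || E = True
        E -> !W = True
          !W = True
    ((A && W) -> (E <-> !M)) <-> (E || U) = False
      (A && W) -> (E <-> !M) = True
        A && W = False
        E <-> !M = True
          !M = False
      E || U = False
  ((W || (U || !A)) <-> ((E <-> M) -> A)) <-> (((!E || U) || E) || ((E && U) && !M)) = True
    (W || (U || !A)) <-> ((E <-> M) -> A) = True
      W || (U || !A) = True
        U || !A = True
          !A = True
      (E <-> M) -> A = True
        E <-> M = False
    ((!E || U) || E) || ((E && U) && !M) = True
      (!E || U) || E = True
        !E || U = True
          !E = True
      (E && U) && !M = False
        E && U = False
        !M = False
Both conjuncts True, so the formula holds.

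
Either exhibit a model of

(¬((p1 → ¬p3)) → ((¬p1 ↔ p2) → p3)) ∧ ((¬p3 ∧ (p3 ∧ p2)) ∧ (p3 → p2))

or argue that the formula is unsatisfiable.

Unsatisfiable

Case p3 = True: the conjunct ¬p3 is False.
Case p3 = False: the conjunct p3 is False.
Both cases fail — unsatisfiable.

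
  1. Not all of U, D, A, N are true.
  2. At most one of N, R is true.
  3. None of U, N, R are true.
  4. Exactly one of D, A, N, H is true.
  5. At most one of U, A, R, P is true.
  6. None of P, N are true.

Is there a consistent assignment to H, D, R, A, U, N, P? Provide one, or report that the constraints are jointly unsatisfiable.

H: False, D: True, R: False, A: False, U: False, N: False, P: False

  (1) {U, D, A, N}: 1/4 true — not all ✓
  (2) {N, R}: 0 true — at most one ✓
  (3) {U, N, R}: 0 true — none ✓
  (4) {D, A, N, H}: 1 true — exactly one ✓
  (5) {U, A, R, P}: 0 true — at most one ✓
  (6) {P, N}: 0 true — none ✓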